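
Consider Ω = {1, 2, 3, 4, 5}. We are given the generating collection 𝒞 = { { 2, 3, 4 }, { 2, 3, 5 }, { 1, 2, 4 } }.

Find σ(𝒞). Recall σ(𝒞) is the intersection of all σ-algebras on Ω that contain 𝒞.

|σ(𝒞)| = 32.  σ(𝒞) = { {  }, { 1 }, { 2 }, { 3 }, { 4 }, { 5 }, { 1, 2 }, { 1, 3 }, { 1, 4 }, { 1, 5 }, { 2, 3 }, { 2, 4 }, { 2, 5 }, { 3, 4 }, { 3, 5 }, { 4, 5 }, { 1, 2, 3 }, { 1, 2, 4 }, { 1, 2, 5 }, { 1, 3, 4 }, { 1, 3, 5 }, { 1, 4, 5 }, { 2, 3, 4 }, { 2, 3, 5 }, { 2, 4, 5 }, { 3, 4, 5 }, { 1, 2, 3, 4 }, { 1, 2, 3, 5 }, { 1, 2, 4, 5 }, { 1, 3, 4, 5 }, { 2, 3, 4, 5 }, Ω }

Derivation:
Initial family (5 sets): { {  }, { 1, 2, 4 }, { 2, 3, 4 }, { 2, 3, 5 }, Ω }.
Round 1. New:
  { 1, 4 }  = { 2, 3, 5 }ᶜ
  { 1, 5 }  = { 2, 3, 4 }ᶜ
  { 3, 5 }  = { 1, 2, 4 }ᶜ
  { 1, 2, 3, 4 }  = { 2, 3, 4 } ∪ { 1, 2, 4 }
  { 2, 3, 4, 5 }  = { 2, 3, 5 } ∪ { 2, 3, 4 }
  — 10 sets.
Round 2 (7 new):
  { 1 }  = { 2, 3, 4, 5 }ᶜ
  { 5 }  = { 1, 2, 3, 4 }ᶜ
  { 1, 3, 5 }  = { 1, 5 } ∪ { 3, 5 }
  { 1, 4, 5 }  = { 1, 4 } ∪ { 1, 5 }
  { 1, 2, 3, 5 }  = { 2, 3, 5 } ∪ { 1, 5 }
  { 1, 2, 4, 5 }  = { 1, 2, 4 } ∪ { 1, 5 }
  { 1, 3, 4, 5 }  = { 1, 4 } ∪ { 3, 5 }
  — 17 sets.
Round 3 (5 new):
  { 2 }  = { 1, 3, 4, 5 }ᶜ
  { 3 }  = { 1, 2, 4, 5 }ᶜ
  { 4 }  = { 1, 2, 3, 5 }ᶜ
  { 2, 3 }  = { 1, 4, 5 }ᶜ
  { 2, 4 }  = { 1, 3, 5 }ᶜ
  — 22 sets.
Round 4 (10 new):
  { 1, 2 }  = { 2 } ∪ { 1 }
  { 1, 3 }  = { 3 } ∪ { 1 }
  { 2, 5 }  = { 2 } ∪ { 5 }
  { 3, 4 }  = { 3 } ∪ { 4 }
  { 4, 5 }  = { 5 } ∪ { 4 }
  { 1, 2, 3 }  = { 2, 3 } ∪ { 1 }
  { 1, 2, 5 }  = { 2 } ∪ { 1, 5 }
  { 1, 3, 4 }  = { 3 } ∪ { 1, 4 }
  { 2, 4, 5 }  = { 5 } ∪ { 2, 4 }
  { 3, 4, 5 }  = { 4 } ∪ { 3, 5 }
  — 32 sets.
Round 5: no new sets; the family is a σ-algebra.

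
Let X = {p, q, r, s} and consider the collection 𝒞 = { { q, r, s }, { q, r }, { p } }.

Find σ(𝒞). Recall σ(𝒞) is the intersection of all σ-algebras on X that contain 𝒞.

σ(𝒞) (8 sets): { {  }, { p }, { s }, { p, s }, { q, r }, { p, q, r }, { q, r, s }, X }

Derivation:
Start: 𝒞 ∪ {∅, X} = { {  }, { p }, { q, r }, { q, r, s }, X }.
Step 1: +2 →
  { p, s }  = X∖{ q, r }
  { p, q, r }  = { q, r } ∪ { p }
  |family| = 7
Step 2: 1 new —
  { s }  = X∖{ p, q, r }
  |family| = 8
Step 3: already closed under ᶜ and ∪.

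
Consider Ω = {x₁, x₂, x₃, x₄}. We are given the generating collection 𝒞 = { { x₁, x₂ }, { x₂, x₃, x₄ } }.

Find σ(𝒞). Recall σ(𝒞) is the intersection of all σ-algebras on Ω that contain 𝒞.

|σ(𝒞)| = 8.  σ(𝒞) = { {}, { x₁ }, { x₂ }, { x₁, x₂ }, { x₃, x₄ }, { x₁, x₃, x₄ }, { x₂, x₃, x₄ }, Ω }

Working:
Begin from { {}, { x₁, x₂ }, { x₂, x₃, x₄ }, Ω } (that is, 𝒞 plus ∅ and Ω).
Step 1. New:
  { x₁ }  = { x₂, x₃, x₄ }ᶜ
  { x₃, x₄ }  = { x₁, x₂ }ᶜ
  — 6 sets.
Step 2 (1 new):
  { x₁, x₃, x₄ }  = { x₃, x₄ } ∪ { x₁ }
  — 7 sets.
Step 3: +1 →
  { x₂ }  = { x₁, x₃, x₄ }ᶜ
  — 8 sets.
Step 4: no new sets; the family is a σ-algebra.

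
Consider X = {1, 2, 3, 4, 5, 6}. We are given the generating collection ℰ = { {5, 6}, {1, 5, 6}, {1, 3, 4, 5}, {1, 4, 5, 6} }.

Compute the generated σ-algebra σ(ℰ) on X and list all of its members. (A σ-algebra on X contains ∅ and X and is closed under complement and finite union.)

Start: ℰ ∪ {∅, X} = { {}, {5, 6}, {1, 5, 6}, {1, 3, 4, 5}, {1, 4, 5, 6}, X }.
Round 1. New:
  {2, 3}  = X∖{1, 4, 5, 6}
  {2, 6}  = X∖{1, 3, 4, 5}
  {2, 3, 4}  = X∖{1, 5, 6}
  {1, 2, 3, 4}  = X∖{5, 6}
  {1, 3, 4, 5, 6}  = {1, 3, 4, 5} ∪ {1, 5, 6}
  [11 total]
Round 2 adds 11:
  {2}  = X∖{1, 3, 4, 5, 6}
  {2, 3, 6}  = {2, 6} ∪ {2, 3}
  {2, 5, 6}  = {5, 6} ∪ {2, 6}
  {1, 2, 5, 6}  = {2, 6} ∪ {1, 5, 6}
  {2, 3, 4, 6}  = {2, 3, 4} ∪ {2, 6}
  {2, 3, 5, 6}  = {5, 6} ∪ {2, 3}
  {1, 2, 3, 4, 5}  = {2, 3, 4} ∪ {1, 3, 4, 5}
  {1, 2, 3, 4, 6}  = {2, 6} ∪ {1, 2, 3, 4}
  {1, 2, 3, 5, 6}  = {2, 3} ∪ {1, 5, 6}
  {1, 2, 4, 5, 6}  = {1, 4, 5, 6} ∪ {2, 6}
  {2, 3, 4, 5, 6}  = {2, 3, 4} ∪ {5, 6}
  [22 total]
Round 3. New:
  {1}  = X∖{2, 3, 4, 5, 6}
  {3}  = X∖{1, 2, 4, 5, 6}
  {4}  = X∖{1, 2, 3, 5, 6}
  {5}  = X∖{1, 2, 3, 4, 6}
  {6}  = X∖{1, 2, 3, 4, 5}
  {1, 4}  = X∖{2, 3, 5, 6}
  {1, 5}  = X∖{2, 3, 4, 6}
  {3, 4}  = X∖{1, 2, 5, 6}
  {1, 3, 4}  = X∖{2, 5, 6}
  {1, 4, 5}  = X∖{2, 3, 6}
  [32 total]
Round 4 (30 new):
  {1, 2}  = {1} ∪ {2}
  {1, 3}  = {1} ∪ {3}
  {1, 6}  = {1} ∪ {6}
  {2, 4}  = {2} ∪ {4}
  {2, 5}  = {2} ∪ {5}
  {3, 5}  = {5} ∪ {3}
  {3, 6}  = {6} ∪ {3}
  {4, 5}  = {5} ∪ {4}
  {4, 6}  = {6} ∪ {4}
  {1, 2, 3}  = {1} ∪ {2, 3}
  {1, 2, 4}  = {2} ∪ {1, 4}
  {1, 2, 5}  = {2} ∪ {1, 5}
  {1, 2, 6}  = {1} ∪ {2, 6}
  {1, 3, 5}  = {3} ∪ {1, 5}
  {1, 4, 6}  = {6} ∪ {1, 4}
  {2, 3, 5}  = {5} ∪ {2, 3}
  {2, 4, 6}  = {2, 6} ∪ {4}
  {3, 4, 5}  = {3, 4} ∪ {5}
  {3, 4, 6}  = {3, 4} ∪ {6}
  {3, 5, 6}  = {5, 6} ∪ {3}
  {4, 5, 6}  = {5, 6} ∪ {4}
  {1, 2, 3, 5}  = {2, 3} ∪ {1, 5}
  {1, 2, 3, 6}  = {1} ∪ {2, 3, 6}
  {1, 2, 4, 5}  = {1, 4, 5} ∪ {2}
  {1, 2, 4, 6}  = {2, 6} ∪ {1, 4}
  {1, 3, 4, 6}  = {6} ∪ {1, 3, 4}
  {1, 3, 5, 6}  = {3} ∪ {1, 5, 6}
  {2, 3, 4, 5}  = {5} ∪ {2, 3, 4}
  {2, 4, 5, 6}  = {2, 5, 6} ∪ {4}
  {3, 4, 5, 6}  = {3, 4} ∪ {5, 6}
  [62 total]
Round 5 adds 2:
  {1, 3, 6}  = {1, 6} ∪ {1, 3}
  {2, 4, 5}  = {2, 5} ∪ {4, 5}
  [64 total]
Round 6: stable.

Hence σ(ℰ) has 64 members: { {}, {1}, {2}, {3}, {4}, {5}, {6}, {1, 2}, {1, 3}, {1, 4}, {1, 5}, {1, 6}, {2, 3}, {2, 4}, {2, 5}, {2, 6}, {3, 4}, {3, 5}, {3, 6}, {4, 5}, {4, 6}, {5, 6}, {1, 2, 3}, {1, 2, 4}, {1, 2, 5}, {1, 2, 6}, {1, 3, 4}, {1, 3, 5}, {1, 3, 6}, {1, 4, 5}, {1, 4, 6}, {1, 5, 6}, {2, 3, 4}, {2, 3, 5}, {2, 3, 6}, {2, 4, 5}, {2, 4, 6}, {2, 5, 6}, {3, 4, 5}, {3, 4, 6}, {3, 5, 6}, {4, 5, 6}, {1, 2, 3, 4}, {1, 2, 3, 5}, {1, 2, 3, 6}, {1, 2, 4, 5}, {1, 2, 4, 6}, {1, 2, 5, 6}, {1, 3, 4, 5}, {1, 3, 4, 6}, {1, 3, 5, 6}, {1, 4, 5, 6}, {2, 3, 4, 5}, {2, 3, 4, 6}, {2, 3, 5, 6}, {2, 4, 5, 6}, {3, 4, 5, 6}, {1, 2, 3, 4, 5}, {1, 2, 3, 4, 6}, {1, 2, 3, 5, 6}, {1, 2, 4, 5, 6}, {1, 3, 4, 5, 6}, {2, 3, 4, 5, 6}, X }.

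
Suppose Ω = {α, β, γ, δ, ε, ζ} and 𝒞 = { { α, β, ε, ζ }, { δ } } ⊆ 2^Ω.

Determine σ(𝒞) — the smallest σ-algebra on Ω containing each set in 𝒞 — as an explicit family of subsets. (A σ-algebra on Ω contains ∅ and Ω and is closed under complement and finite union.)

Take S₀ = 𝒞 ∪ {∅, Ω} = { {  }, { δ }, { α, β, ε, ζ }, Ω }.
Round 1: 3 new —
  { γ, δ }  = complement { α, β, ε, ζ }
  { α, β, γ, ε, ζ }  = complement { δ }
  { α, β, δ, ε, ζ }  = { δ } ∪ { α, β, ε, ζ }
Round 2: +1 →
  { γ }  = complement { α, β, δ, ε, ζ }
Round 3: already closed under ᶜ and ∪.

Therefore σ(𝒞) = { {  }, { γ }, { δ }, { γ, δ }, { α, β, ε, ζ }, { α, β, γ, ε, ζ }, { α, β, δ, ε, ζ }, Ω } (|σ(𝒞)| = 8).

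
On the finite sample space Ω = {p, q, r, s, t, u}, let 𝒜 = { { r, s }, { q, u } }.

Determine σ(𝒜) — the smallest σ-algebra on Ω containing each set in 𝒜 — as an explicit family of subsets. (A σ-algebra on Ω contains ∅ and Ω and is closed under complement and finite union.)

Begin from { ∅, { q, u }, { r, s }, Ω } (that is, 𝒜 plus ∅ and Ω).
Pass 1 (3 new):
  { p, q, t, u }  = { r, s }ᶜ
  { p, r, s, t }  = { q, u }ᶜ
  { q, r, s, u }  = { q, u } ∪ { r, s }
  — 7 sets.
Pass 2 adds 1:
  { p, t }  = { q, r, s, u }ᶜ
  — 8 sets.
Pass 3 adds nothing — fixpoint reached.

Hence σ(𝒜) has 8 members: { ∅, { p, t }, { q, u }, { r, s }, { p, q, t, u }, { p, r, s, t }, { q, r, s, u }, Ω }.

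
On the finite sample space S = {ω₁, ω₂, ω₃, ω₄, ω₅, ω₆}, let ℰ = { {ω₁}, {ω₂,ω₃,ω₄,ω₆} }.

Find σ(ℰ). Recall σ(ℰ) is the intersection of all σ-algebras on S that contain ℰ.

Start: ℰ ∪ {∅, S} = { ∅, {ω₁}, {ω₂,ω₃,ω₄,ω₆}, S }.
Pass 1 (3 new):
  {ω₁,ω₅}  = ᶜ of {ω₂,ω₃,ω₄,ω₆}
  {ω₁,ω₂,ω₃,ω₄,ω₆}  = {ω₂,ω₃,ω₄,ω₆} ∪ {ω₁}
  {ω₂,ω₃,ω₄,ω₅,ω₆}  = ᶜ of {ω₁}
  (now 7)
Pass 2: 1 new —
  {ω₅}  = ᶜ of {ω₁,ω₂,ω₃,ω₄,ω₆}
  (now 8)
After Pass 3 the family is unchanged; done.

|σ(ℰ)| = 8.  σ(ℰ) = { ∅, {ω₁}, {ω₅}, {ω₁,ω₅}, {ω₂,ω₃,ω₄,ω₆}, {ω₁,ω₂,ω₃,ω₄,ω₆}, {ω₂,ω₃,ω₄,ω₅,ω₆}, S }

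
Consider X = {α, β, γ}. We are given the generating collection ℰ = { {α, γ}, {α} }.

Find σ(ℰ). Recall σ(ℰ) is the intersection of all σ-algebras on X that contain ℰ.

Initial family (4 sets): { {}, {α}, {α, γ}, X }.
Step 1. New:
  {β}  = ᶜ of {α, γ}
  {β, γ}  = ᶜ of {α}
  (now 6)
Step 2 adds 1:
  {α, β}  = {β} ∪ {α}
  (now 7)
Step 3: +1 →
  {γ}  = ᶜ of {α, β}
  (now 8)
After Step 4 the family is unchanged; done.

Therefore σ(ℰ) = { {}, {α}, {β}, {γ}, {α, β}, {α, γ}, {β, γ}, X } (|σ(ℰ)| = 8).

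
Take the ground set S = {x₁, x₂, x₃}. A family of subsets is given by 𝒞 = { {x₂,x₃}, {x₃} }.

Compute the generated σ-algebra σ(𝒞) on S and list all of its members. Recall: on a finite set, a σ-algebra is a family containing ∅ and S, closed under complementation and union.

σ(𝒞) = { {}, {x₁}, {x₂}, {x₃}, {x₁,x₂}, {x₁,x₃}, {x₂,x₃}, S }

Check:
Take S₀ = 𝒞 ∪ {∅, S} = { {}, {x₃}, {x₂,x₃}, S }.
Round 1: 2 new —
  {x₁}  = ᶜ of {x₂,x₃}
  {x₁,x₂}  = ᶜ of {x₃}
  [6 total]
Round 2. New:
  {x₁,x₃}  = {x₃} ∪ {x₁}
  [7 total]
Round 3 (1 new):
  {x₂}  = ᶜ of {x₁,x₃}
  [8 total]
After Round 4 the family is unchanged; done.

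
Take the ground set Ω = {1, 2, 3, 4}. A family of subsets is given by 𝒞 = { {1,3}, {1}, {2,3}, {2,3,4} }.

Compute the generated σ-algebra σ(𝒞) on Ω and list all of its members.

Answer: σ(𝒞) = { {}, {1}, {2}, {3}, {4}, {1,2}, {1,3}, {1,4}, {2,3}, {2,4}, {3,4}, {1,2,3}, {1,2,4}, {1,3,4}, {2,3,4}, Ω }

Derivation:
Initial family (6 sets): { {}, {1}, {1,3}, {2,3}, {2,3,4}, Ω }.
Round 1 (3 new):
  {1,4}  = Ω∖{2,3}
  {2,4}  = Ω∖{1,3}
  {1,2,3}  = {2,3} ∪ {1,3}
  — 9 sets.
Round 2: +3 →
  {4}  = Ω∖{1,2,3}
  {1,2,4}  = {1,4} ∪ {2,4}
  {1,3,4}  = {1,4} ∪ {1,3}
  — 12 sets.
Round 3. New:
  {2}  = Ω∖{1,3,4}
  {3}  = Ω∖{1,2,4}
  — 14 sets.
Round 4: +2 →
  {1,2}  = {2} ∪ {1}
  {3,4}  = {3} ∪ {4}
  — 16 sets.
Round 5: already closed under ᶜ and ∪.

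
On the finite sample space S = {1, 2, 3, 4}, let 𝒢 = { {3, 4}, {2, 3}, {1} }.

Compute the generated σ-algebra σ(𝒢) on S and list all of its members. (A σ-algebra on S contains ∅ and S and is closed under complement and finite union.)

|σ(𝒢)| = 16.  σ(𝒢) = { ∅, {1}, {2}, {3}, {4}, {1, 2}, {1, 3}, {1, 4}, {2, 3}, {2, 4}, {3, 4}, {1, 2, 3}, {1, 2, 4}, {1, 3, 4}, {2, 3, 4}, S }

Check:
Start: 𝒢 ∪ {∅, S} = { ∅, {1}, {2, 3}, {3, 4}, S }.
Pass 1 (5 new):
  {1, 2}  = ᶜ of {3, 4}
  {1, 4}  = ᶜ of {2, 3}
  {1, 2, 3}  = {2, 3} ∪ {1}
  {1, 3, 4}  = {3, 4} ∪ {1}
  {2, 3, 4}  = ᶜ of {1}
  (now 10)
Pass 2 adds 3:
  {2}  = ᶜ of {1, 3, 4}
  {4}  = ᶜ of {1, 2, 3}
  {1, 2, 4}  = {1, 2} ∪ {1, 4}
  (now 13)
Pass 3: 2 new —
  {3}  = ᶜ of {1, 2, 4}
  {2, 4}  = {4} ∪ {2}
  (now 15)
Pass 4 (1 new):
  {1, 3}  = ᶜ of {2, 4}
  (now 16)
Pass 5: already closed under ᶜ and ∪.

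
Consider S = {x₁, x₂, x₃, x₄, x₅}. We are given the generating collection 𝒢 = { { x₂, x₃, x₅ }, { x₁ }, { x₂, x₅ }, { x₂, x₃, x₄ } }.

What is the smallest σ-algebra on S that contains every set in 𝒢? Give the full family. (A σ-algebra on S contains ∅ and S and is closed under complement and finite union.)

Start: 𝒢 ∪ {∅, S} = { ∅, { x₁ }, { x₂, x₅ }, { x₂, x₃, x₄ }, { x₂, x₃, x₅ }, S }.
Step 1 adds 7:
  { x₁, x₄ }  = S∖{ x₂, x₃, x₅ }
  { x₁, x₅ }  = S∖{ x₂, x₃, x₄ }
  { x₁, x₂, x₅ }  = { x₂, x₅ } ∪ { x₁ }
  { x₁, x₃, x₄ }  = S∖{ x₂, x₅ }
  { x₁, x₂, x₃, x₄ }  = { x₂, x₃, x₄ } ∪ { x₁ }
  { x₁, x₂, x₃, x₅ }  = { x₂, x₃, x₅ } ∪ { x₁ }
  { x₂, x₃, x₄, x₅ }  = S∖{ x₁ }
  [13 total]
Step 2: 6 new —
  { x₄ }  = S∖{ x₁, x₂, x₃, x₅ }
  { x₅ }  = S∖{ x₁, x₂, x₃, x₄ }
  { x₃, x₄ }  = S∖{ x₁, x₂, x₅ }
  { x₁, x₄, x₅ }  = { x₁, x₄ } ∪ { x₁, x₅ }
  { x₁, x₂, x₄, x₅ }  = { x₂, x₅ } ∪ { x₁, x₄ }
  { x₁, x₃, x₄, x₅ }  = { x₁, x₃, x₄ } ∪ { x₁, x₅ }
  [19 total]
Step 3 (6 new):
  { x₂ }  = S∖{ x₁, x₃, x₄, x₅ }
  { x₃ }  = S∖{ x₁, x₂, x₄, x₅ }
  { x₂, x₃ }  = S∖{ x₁, x₄, x₅ }
  { x₄, x₅ }  = { x₅ } ∪ { x₄ }
  { x₂, x₄, x₅ }  = { x₂, x₅ } ∪ { x₄ }
  { x₃, x₄, x₅ }  = { x₃, x₄ } ∪ { x₅ }
  [25 total]
Step 4 adds 7:
  { x₁, x₂ }  = S∖{ x₃, x₄, x₅ }
  { x₁, x₃ }  = S∖{ x₂, x₄, x₅ }
  { x₂, x₄ }  = { x₂ } ∪ { x₄ }
  { x₃, x₅ }  = { x₅ } ∪ { x₃ }
  { x₁, x₂, x₃ }  = S∖{ x₄, x₅ }
  { x₁, x₂, x₄ }  = { x₂ } ∪ { x₁, x₄ }
  { x₁, x₃, x₅ }  = { x₃ } ∪ { x₁, x₅ }
  [32 total]
Step 5 adds nothing — fixpoint reached.

|σ(𝒢)| = 32.  σ(𝒢) = { ∅, { x₁ }, { x₂ }, { x₃ }, { x₄ }, { x₅ }, { x₁, x₂ }, { x₁, x₃ }, { x₁, x₄ }, { x₁, x₅ }, { x₂, x₃ }, { x₂, x₄ }, { x₂, x₅ }, { x₃, x₄ }, { x₃, x₅ }, { x₄, x₅ }, { x₁, x₂, x₃ }, { x₁, x₂, x₄ }, { x₁, x₂, x₅ }, { x₁, x₃, x₄ }, { x₁, x₃, x₅ }, { x₁, x₄, x₅ }, { x₂, x₃, x₄ }, { x₂, x₃, x₅ }, { x₂, x₄, x₅ }, { x₃, x₄, x₅ }, { x₁, x₂, x₃, x₄ }, { x₁, x₂, x₃, x₅ }, { x₁, x₂, x₄, x₅ }, { x₁, x₃, x₄, x₅ }, { x₂, x₃, x₄, x₅ }, S }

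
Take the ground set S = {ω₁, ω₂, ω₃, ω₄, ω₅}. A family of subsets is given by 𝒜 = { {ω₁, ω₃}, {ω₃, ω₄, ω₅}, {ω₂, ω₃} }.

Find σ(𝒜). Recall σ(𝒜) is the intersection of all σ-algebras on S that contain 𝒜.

Initial family (5 sets): { {}, {ω₁, ω₃}, {ω₂, ω₃}, {ω₃, ω₄, ω₅}, S }.
Step 1: 6 new —
  {ω₁, ω₂}  = S∖{ω₃, ω₄, ω₅}
  {ω₁, ω₂, ω₃}  = {ω₂, ω₃} ∪ {ω₁, ω₃}
  {ω₁, ω₄, ω₅}  = S∖{ω₂, ω₃}
  {ω₂, ω₄, ω₅}  = S∖{ω₁, ω₃}
  {ω₁, ω₃, ω₄, ω₅}  = {ω₃, ω₄, ω₅} ∪ {ω₁, ω₃}
  {ω₂, ω₃, ω₄, ω₅}  = {ω₃, ω₄, ω₅} ∪ {ω₂, ω₃}
  (now 11)
Step 2: 4 new —
  {ω₁}  = S∖{ω₂, ω₃, ω₄, ω₅}
  {ω₂}  = S∖{ω₁, ω₃, ω₄, ω₅}
  {ω₄, ω₅}  = S∖{ω₁, ω₂, ω₃}
  {ω₁, ω₂, ω₄, ω₅}  = {ω₁, ω₄, ω₅} ∪ {ω₁, ω₂}
  (now 15)
Step 3. New:
  {ω₃}  = S∖{ω₁, ω₂, ω₄, ω₅}
  (now 16)
Step 4: stable.

Hence σ(𝒜) has 16 members: { {}, {ω₁}, {ω₂}, {ω₃}, {ω₁, ω₂}, {ω₁, ω₃}, {ω₂, ω₃}, {ω₄, ω₅}, {ω₁, ω₂, ω₃}, {ω₁, ω₄, ω₅}, {ω₂, ω₄, ω₅}, {ω₃, ω₄, ω₅}, {ω₁, ω₂, ω₄, ω₅}, {ω₁, ω₃, ω₄, ω₅}, {ω₂, ω₃, ω₄, ω₅}, S }.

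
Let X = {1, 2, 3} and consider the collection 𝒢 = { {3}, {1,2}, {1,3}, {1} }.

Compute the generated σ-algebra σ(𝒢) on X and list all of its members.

Initial family (6 sets): { {}, {1}, {3}, {1,2}, {1,3}, X }.
Pass 1: 2 new —
  {2}  = {1,3}ᶜ
  {2,3}  = {1}ᶜ
Pass 2: closed — nothing new.

σ(𝒢) = { {}, {1}, {2}, {3}, {1,2}, {1,3}, {2,3}, X }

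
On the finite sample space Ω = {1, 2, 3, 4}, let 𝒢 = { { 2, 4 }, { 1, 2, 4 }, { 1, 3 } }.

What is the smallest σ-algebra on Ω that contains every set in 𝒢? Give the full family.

Take S₀ = 𝒢 ∪ {∅, Ω} = { ∅, { 1, 3 }, { 2, 4 }, { 1, 2, 4 }, Ω }.
Iteration 1 (1 new):
  { 3 }  = { 1, 2, 4 }ᶜ
  (now 6)
Iteration 2 adds 1:
  { 2, 3, 4 }  = { 3 } ∪ { 2, 4 }
  (now 7)
Iteration 3: +1 →
  { 1 }  = { 2, 3, 4 }ᶜ
  (now 8)
After Iteration 4 the family is unchanged; done.

Hence σ(𝒢) has 8 members: { ∅, { 1 }, { 3 }, { 1, 3 }, { 2, 4 }, { 1, 2, 4 }, { 2, 3, 4 }, Ω }.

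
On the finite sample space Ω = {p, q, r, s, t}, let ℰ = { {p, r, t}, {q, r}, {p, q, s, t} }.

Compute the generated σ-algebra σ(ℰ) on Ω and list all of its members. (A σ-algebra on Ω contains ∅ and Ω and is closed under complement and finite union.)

Start: ℰ ∪ {∅, Ω} = { {}, {q, r}, {p, r, t}, {p, q, s, t}, Ω }.
Iteration 1: 4 new —
  {r}  = ᶜ of {p, q, s, t}
  {q, s}  = ᶜ of {p, r, t}
  {p, s, t}  = ᶜ of {q, r}
  {p, q, r, t}  = {q, r} ∪ {p, r, t}
  [9 total]
Iteration 2 (3 new):
  {s}  = ᶜ of {p, q, r, t}
  {q, r, s}  = {r} ∪ {q, s}
  {p, r, s, t}  = {p, s, t} ∪ {p, r, t}
  [12 total]
Iteration 3 (3 new):
  {q}  = ᶜ of {p, r, s, t}
  {p, t}  = ᶜ of {q, r, s}
  {r, s}  = {r} ∪ {s}
  [15 total]
Iteration 4 (1 new):
  {p, q, t}  = ᶜ of {r, s}
  [16 total]
Iteration 5: stable.

|σ(ℰ)| = 16.  σ(ℰ) = { {}, {q}, {r}, {s}, {p, t}, {q, r}, {q, s}, {r, s}, {p, q, t}, {p, r, t}, {p, s, t}, {q, r, s}, {p, q, r, t}, {p, q, s, t}, {p, r, s, t}, Ω }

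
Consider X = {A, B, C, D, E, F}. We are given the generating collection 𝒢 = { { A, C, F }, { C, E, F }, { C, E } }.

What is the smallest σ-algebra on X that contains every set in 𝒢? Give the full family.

Take S₀ = 𝒢 ∪ {∅, X} = { {}, { C, E }, { A, C, F }, { C, E, F }, X }.
Step 1 adds 4:
  { A, B, D }  = ᶜ of { C, E, F }
  { B, D, E }  = ᶜ of { A, C, F }
  { A, B, D, F }  = ᶜ of { C, E }
  { A, C, E, F }  = { A, C, F } ∪ { C, E, F }
  — 9 sets.
Step 2. New:
  { B, D }  = ᶜ of { A, C, E, F }
  { A, B, D, E }  = { A, B, D } ∪ { B, D, E }
  { B, C, D, E }  = { C, E } ∪ { B, D, E }
  { A, B, C, D, E }  = { A, B, D } ∪ { C, E }
  { A, B, C, D, F }  = { A, B, D, F } ∪ { A, C, F }
  { A, B, D, E, F }  = { A, B, D, F } ∪ { B, D, E }
  { B, C, D, E, F }  = { C, E, F } ∪ { B, D, E }
  — 16 sets.
Step 3. New:
  { A }  = ᶜ of { B, C, D, E, F }
  { C }  = ᶜ of { A, B, D, E, F }
  { E }  = ᶜ of { A, B, C, D, F }
  { F }  = ᶜ of { A, B, C, D, E }
  { A, F }  = ᶜ of { B, C, D, E }
  { C, F }  = ᶜ of { A, B, D, E }
  — 22 sets.
Step 4. New:
  { A, C }  = { C } ∪ { A }
  { A, E }  = { E } ∪ { A }
  { E, F }  = { F } ∪ { E }
  { A, C, E }  = { C, E } ∪ { A }
  { A, E, F }  = { A, F } ∪ { E }
  { B, C, D }  = { C } ∪ { B, D }
  { B, D, F }  = { F } ∪ { B, D }
  { A, B, C, D }  = { A, B, D } ∪ { C }
  { B, C, D, F }  = { C, F } ∪ { B, D }
  { B, D, E, F }  = { F } ∪ { B, D, E }
  — 32 sets.
Step 5: no new sets; the family is a σ-algebra.

σ(𝒢) = { {}, { A }, { C }, { E }, { F }, { A, C }, { A, E }, { A, F }, { B, D }, { C, E }, { C, F }, { E, F }, { A, B, D }, { A, C, E }, { A, C, F }, { A, E, F }, { B, C, D }, { B, D, E }, { B, D, F }, { C, E, F }, { A, B, C, D }, { A, B, D, E }, { A, B, D, F }, { A, C, E, F }, { B, C, D, E }, { B, C, D, F }, { B, D, E, F }, { A, B, C, D, E }, { A, B, C, D, F }, { A, B, D, E, F }, { B, C, D, E, F }, X }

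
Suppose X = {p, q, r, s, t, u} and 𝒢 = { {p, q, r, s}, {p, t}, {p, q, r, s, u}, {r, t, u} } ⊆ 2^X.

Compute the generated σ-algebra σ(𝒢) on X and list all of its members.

Answer: σ(𝒢) = { {}, {p}, {r}, {t}, {u}, {p, r}, {p, t}, {p, u}, {q, s}, {r, t}, {r, u}, {t, u}, {p, q, s}, {p, r, t}, {p, r, u}, {p, t, u}, {q, r, s}, {q, s, t}, {q, s, u}, {r, t, u}, {p, q, r, s}, {p, q, s, t}, {p, q, s, u}, {p, r, t, u}, {q, r, s, t}, {q, r, s, u}, {q, s, t, u}, {p, q, r, s, t}, {p, q, r, s, u}, {p, q, s, t, u}, {q, r, s, t, u}, X }

Check:
Begin from { {}, {p, t}, {r, t, u}, {p, q, r, s}, {p, q, r, s, u}, X } (that is, 𝒢 plus ∅ and X).
Step 1 (6 new):
  {t}  = complement {p, q, r, s, u}
  {t, u}  = complement {p, q, r, s}
  {p, q, s}  = complement {r, t, u}
  {p, r, t, u}  = {r, t, u} ∪ {p, t}
  {q, r, s, u}  = complement {p, t}
  {p, q, r, s, t}  = {p, t} ∪ {p, q, r, s}
  — 12 sets.
Step 2. New:
  {u}  = complement {p, q, r, s, t}
  {q, s}  = complement {p, r, t, u}
  {p, t, u}  = {t, u} ∪ {p, t}
  {p, q, s, t}  = {p, q, s} ∪ {t}
  {p, q, s, t, u}  = {t, u} ∪ {p, q, s}
  {q, r, s, t, u}  = {t, u} ∪ {q, r, s, u}
  — 18 sets.
Step 3: 8 new —
  {p}  = complement {q, r, s, t, u}
  {r}  = complement {p, q, s, t, u}
  {r, u}  = complement {p, q, s, t}
  {q, r, s}  = complement {p, t, u}
  {q, s, t}  = {q, s} ∪ {t}
  {q, s, u}  = {q, s} ∪ {u}
  {p, q, s, u}  = {p, q, s} ∪ {u}
  {q, s, t, u}  = {t, u} ∪ {q, s}
  — 26 sets.
Step 4: 6 new —
  {p, r}  = complement {q, s, t, u}
  {p, u}  = {u} ∪ {p}
  {r, t}  = complement {p, q, s, u}
  {p, r, t}  = complement {q, s, u}
  {p, r, u}  = complement {q, s, t}
  {q, r, s, t}  = {q, r, s} ∪ {t}
  — 32 sets.
After Step 5 the family is unchanged; done.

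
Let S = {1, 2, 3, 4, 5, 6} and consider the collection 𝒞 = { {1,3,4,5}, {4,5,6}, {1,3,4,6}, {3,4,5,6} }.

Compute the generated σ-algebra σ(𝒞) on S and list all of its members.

Start: 𝒞 ∪ {∅, S} = { ∅, {4,5,6}, {1,3,4,5}, {1,3,4,6}, {3,4,5,6}, S }.
Pass 1 adds 5:
  {1,2}  = complement {3,4,5,6}
  {2,5}  = complement {1,3,4,6}
  {2,6}  = complement {1,3,4,5}
  {1,2,3}  = complement {4,5,6}
  {1,3,4,5,6}  = {1,3,4,5} ∪ {1,3,4,6}
  (now 11)
Pass 2: 11 new —
  {2}  = complement {1,3,4,5,6}
  {1,2,5}  = {2,5} ∪ {1,2}
  {1,2,6}  = {1,2} ∪ {2,6}
  {2,5,6}  = {2,5} ∪ {2,6}
  {1,2,3,5}  = {2,5} ∪ {1,2,3}
  {1,2,3,6}  = {1,2,3} ∪ {2,6}
  {2,4,5,6}  = {2,5} ∪ {4,5,6}
  {1,2,3,4,5}  = {2,5} ∪ {1,3,4,5}
  {1,2,3,4,6}  = {1,2,3} ∪ {1,3,4,6}
  {1,2,4,5,6}  = {1,2} ∪ {4,5,6}
  {2,3,4,5,6}  = {2,5} ∪ {3,4,5,6}
  (now 22)
Pass 3: +12 →
  {1}  = complement {2,3,4,5,6}
  {3}  = complement {1,2,4,5,6}
  {5}  = complement {1,2,3,4,6}
  {6}  = complement {1,2,3,4,5}
  {1,3}  = complement {2,4,5,6}
  {4,5}  = complement {1,2,3,6}
  {4,6}  = complement {1,2,3,5}
  {1,3,4}  = complement {2,5,6}
  {3,4,5}  = complement {1,2,6}
  {3,4,6}  = complement {1,2,5}
  {1,2,5,6}  = {2,5} ∪ {1,2,6}
  {1,2,3,5,6}  = {2,5} ∪ {1,2,3,6}
  (now 34)
Pass 4: 23 new —
  {4}  = complement {1,2,3,5,6}
  {1,5}  = {5} ∪ {1}
  {1,6}  = {6} ∪ {1}
  {2,3}  = {2} ∪ {3}
  {3,4}  = complement {1,2,5,6}
  {3,5}  = {5} ∪ {3}
  {3,6}  = {6} ∪ {3}
  {5,6}  = {6} ∪ {5}
  {1,3,5}  = {5} ∪ {1,3}
  {1,3,6}  = {6} ∪ {1,3}
  {1,4,5}  = {4,5} ∪ {1}
  {1,4,6}  = {4,6} ∪ {1}
  {2,3,5}  = {2,5} ∪ {3}
  {2,3,6}  = {2,6} ∪ {3}
  {2,4,5}  = {2,5} ∪ {4,5}
  {2,4,6}  = {2} ∪ {4,6}
  {1,2,3,4}  = {1,2,3} ∪ {1,3,4}
  {1,2,4,5}  = {1,2} ∪ {4,5}
  {1,2,4,6}  = {1,2} ∪ {4,6}
  {1,4,5,6}  = {4,5,6} ∪ {1}
  {2,3,4,5}  = {2,5} ∪ {3,4,5}
  {2,3,4,6}  = {2} ∪ {3,4,6}
  {2,3,5,6}  = {2,5,6} ∪ {3}
  (now 57)
Pass 5 adds 7:
  {1,4}  = complement {2,3,5,6}
  {2,4}  = {2} ∪ {4}
  {1,2,4}  = {1,2} ∪ {4}
  {1,5,6}  = {5,6} ∪ {1,6}
  {2,3,4}  = {3,4} ∪ {2}
  {3,5,6}  = {5,6} ∪ {3,5}
  {1,3,5,6}  = {5,6} ∪ {1,3,6}
  (now 64)
Pass 6 adds nothing — fixpoint reached.

|σ(𝒞)| = 64.  σ(𝒞) = { ∅, {1}, {2}, {3}, {4}, {5}, {6}, {1,2}, {1,3}, {1,4}, {1,5}, {1,6}, {2,3}, {2,4}, {2,5}, {2,6}, {3,4}, {3,5}, {3,6}, {4,5}, {4,6}, {5,6}, {1,2,3}, {1,2,4}, {1,2,5}, {1,2,6}, {1,3,4}, {1,3,5}, {1,3,6}, {1,4,5}, {1,4,6}, {1,5,6}, {2,3,4}, {2,3,5}, {2,3,6}, {2,4,5}, {2,4,6}, {2,5,6}, {3,4,5}, {3,4,6}, {3,5,6}, {4,5,6}, {1,2,3,4}, {1,2,3,5}, {1,2,3,6}, {1,2,4,5}, {1,2,4,6}, {1,2,5,6}, {1,3,4,5}, {1,3,4,6}, {1,3,5,6}, {1,4,5,6}, {2,3,4,5}, {2,3,4,6}, {2,3,5,6}, {2,4,5,6}, {3,4,5,6}, {1,2,3,4,5}, {1,2,3,4,6}, {1,2,3,5,6}, {1,2,4,5,6}, {1,3,4,5,6}, {2,3,4,5,6}, S }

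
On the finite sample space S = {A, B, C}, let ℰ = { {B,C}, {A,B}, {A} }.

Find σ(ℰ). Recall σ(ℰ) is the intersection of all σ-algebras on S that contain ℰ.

Start: ℰ ∪ {∅, S} = { ∅, {A}, {A,B}, {B,C}, S }.
Round 1 adds 1:
  {C}  = ᶜ of {A,B}
  |family| = 6
Round 2 adds 1:
  {A,C}  = {C} ∪ {A}
  |family| = 7
Round 3. New:
  {B}  = ᶜ of {A,C}
  |family| = 8
Round 4: stable.

Hence σ(ℰ) has 8 members: { ∅, {A}, {B}, {C}, {A,B}, {A,C}, {B,C}, S }.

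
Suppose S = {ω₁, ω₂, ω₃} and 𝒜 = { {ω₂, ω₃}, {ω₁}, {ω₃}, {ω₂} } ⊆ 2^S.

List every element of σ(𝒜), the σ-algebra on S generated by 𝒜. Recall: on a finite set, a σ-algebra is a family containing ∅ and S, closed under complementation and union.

Begin from { {}, {ω₁}, {ω₂}, {ω₃}, {ω₂, ω₃}, S } (that is, 𝒜 plus ∅ and S).
Round 1: +2 →
  {ω₁, ω₂}  = complement {ω₃}
  {ω₁, ω₃}  = complement {ω₂}
Round 2: closed — nothing new.

|σ(𝒜)| = 8.  σ(𝒜) = { {}, {ω₁}, {ω₂}, {ω₃}, {ω₁, ω₂}, {ω₁, ω₃}, {ω₂, ω₃}, S }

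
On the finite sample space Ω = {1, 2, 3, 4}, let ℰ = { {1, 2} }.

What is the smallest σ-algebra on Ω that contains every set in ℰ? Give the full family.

Begin from { {}, {1, 2}, Ω } (that is, ℰ plus ∅ and Ω).
Pass 1: 1 new —
  {3, 4}  = ᶜ of {1, 2}
  |family| = 4
Pass 2: no new sets; the family is a σ-algebra.

|σ(ℰ)| = 4.  σ(ℰ) = { {}, {1, 2}, {3, 4}, Ω }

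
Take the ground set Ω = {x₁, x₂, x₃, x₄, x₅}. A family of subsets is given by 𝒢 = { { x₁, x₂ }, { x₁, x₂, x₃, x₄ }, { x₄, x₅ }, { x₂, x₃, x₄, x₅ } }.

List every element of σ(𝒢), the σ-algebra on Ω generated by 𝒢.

Start: 𝒢 ∪ {∅, Ω} = { ∅, { x₁, x₂ }, { x₄, x₅ }, { x₁, x₂, x₃, x₄ }, { x₂, x₃, x₄, x₅ }, Ω }.
Iteration 1 adds 5:
  { x₁ }  = Ω∖{ x₂, x₃, x₄, x₅ }
  { x₅ }  = Ω∖{ x₁, x₂, x₃, x₄ }
  { x₁, x₂, x₃ }  = Ω∖{ x₄, x₅ }
  { x₃, x₄, x₅ }  = Ω∖{ x₁, x₂ }
  { x₁, x₂, x₄, x₅ }  = { x₄, x₅ } ∪ { x₁, x₂ }
  |family| = 11
Iteration 2: 6 new —
  { x₃ }  = Ω∖{ x₁, x₂, x₄, x₅ }
  { x₁, x₅ }  = { x₅ } ∪ { x₁ }
  { x₁, x₂, x₅ }  = { x₁, x₂ } ∪ { x₅ }
  { x₁, x₄, x₅ }  = { x₄, x₅ } ∪ { x₁ }
  { x₁, x₂, x₃, x₅ }  = { x₁, x₂, x₃ } ∪ { x₅ }
  { x₁, x₃, x₄, x₅ }  = { x₃, x₄, x₅ } ∪ { x₁ }
  |family| = 17
Iteration 3: +8 →
  { x₂ }  = Ω∖{ x₁, x₃, x₄, x₅ }
  { x₄ }  = Ω∖{ x₁, x₂, x₃, x₅ }
  { x₁, x₃ }  = { x₃ } ∪ { x₁ }
  { x₂, x₃ }  = Ω∖{ x₁, x₄, x₅ }
  { x₃, x₄ }  = Ω∖{ x₁, x₂, x₅ }
  { x₃, x₅ }  = { x₃ } ∪ { x₅ }
  { x₁, x₃, x₅ }  = { x₃ } ∪ { x₁, x₅ }
  { x₂, x₃, x₄ }  = Ω∖{ x₁, x₅ }
  |family| = 25
Iteration 4: +7 →
  { x₁, x₄ }  = { x₄ } ∪ { x₁ }
  { x₂, x₄ }  = Ω∖{ x₁, x₃, x₅ }
  { x₂, x₅ }  = { x₂ } ∪ { x₅ }
  { x₁, x₂, x₄ }  = Ω∖{ x₃, x₅ }
  { x₁, x₃, x₄ }  = { x₃, x₄ } ∪ { x₁, x₃ }
  { x₂, x₃, x₅ }  = { x₂ } ∪ { x₃, x₅ }
  { x₂, x₄, x₅ }  = Ω∖{ x₁, x₃ }
  |family| = 32
Iteration 5: no new sets; the family is a σ-algebra.

Therefore σ(𝒢) = { ∅, { x₁ }, { x₂ }, { x₃ }, { x₄ }, { x₅ }, { x₁, x₂ }, { x₁, x₃ }, { x₁, x₄ }, { x₁, x₅ }, { x₂, x₃ }, { x₂, x₄ }, { x₂, x₅ }, { x₃, x₄ }, { x₃, x₅ }, { x₄, x₅ }, { x₁, x₂, x₃ }, { x₁, x₂, x₄ }, { x₁, x₂, x₅ }, { x₁, x₃, x₄ }, { x₁, x₃, x₅ }, { x₁, x₄, x₅ }, { x₂, x₃, x₄ }, { x₂, x₃, x₅ }, { x₂, x₄, x₅ }, { x₃, x₄, x₅ }, { x₁, x₂, x₃, x₄ }, { x₁, x₂, x₃, x₅ }, { x₁, x₂, x₄, x₅ }, { x₁, x₃, x₄, x₅ }, { x₂, x₃, x₄, x₅ }, Ω } (|σ(𝒢)| = 32).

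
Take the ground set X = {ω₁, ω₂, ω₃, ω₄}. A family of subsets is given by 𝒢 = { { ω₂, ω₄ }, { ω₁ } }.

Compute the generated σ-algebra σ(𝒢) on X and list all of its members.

Start: 𝒢 ∪ {∅, X} = { ∅, { ω₁ }, { ω₂, ω₄ }, X }.
Iteration 1 (3 new):
  { ω₁, ω₃ }  = X∖{ ω₂, ω₄ }
  { ω₁, ω₂, ω₄ }  = { ω₂, ω₄ } ∪ { ω₁ }
  { ω₂, ω₃, ω₄ }  = X∖{ ω₁ }
  (now 7)
Iteration 2: 1 new —
  { ω₃ }  = X∖{ ω₁, ω₂, ω₄ }
  (now 8)
Iteration 3: already closed under ᶜ and ∪.

|σ(𝒢)| = 8.  σ(𝒢) = { ∅, { ω₁ }, { ω₃ }, { ω₁, ω₃ }, { ω₂, ω₄ }, { ω₁, ω₂, ω₄ }, { ω₂, ω₃, ω₄ }, X }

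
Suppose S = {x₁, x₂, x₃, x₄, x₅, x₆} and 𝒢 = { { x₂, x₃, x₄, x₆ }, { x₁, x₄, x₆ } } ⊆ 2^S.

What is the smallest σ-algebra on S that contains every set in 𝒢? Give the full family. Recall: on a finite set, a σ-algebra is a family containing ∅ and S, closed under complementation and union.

Answer: σ(𝒢) = { ∅, { x₁ }, { x₅ }, { x₁, x₅ }, { x₂, x₃ }, { x₄, x₆ }, { x₁, x₂, x₃ }, { x₁, x₄, x₆ }, { x₂, x₃, x₅ }, { x₄, x₅, x₆ }, { x₁, x₂, x₃, x₅ }, { x₁, x₄, x₅, x₆ }, { x₂, x₃, x₄, x₆ }, { x₁, x₂, x₃, x₄, x₆ }, { x₂, x₃, x₄, x₅, x₆ }, S }

Derivation:
Start: 𝒢 ∪ {∅, S} = { ∅, { x₁, x₄, x₆ }, { x₂, x₃, x₄, x₆ }, S }.
Pass 1: +3 →
  { x₁, x₅ }  = ᶜ of { x₂, x₃, x₄, x₆ }
  { x₂, x₃, x₅ }  = ᶜ of { x₁, x₄, x₆ }
  { x₁, x₂, x₃, x₄, x₆ }  = { x₂, x₃, x₄, x₆ } ∪ { x₁, x₄, x₆ }
  |family| = 7
Pass 2. New:
  { x₅ }  = ᶜ of { x₁, x₂, x₃, x₄, x₆ }
  { x₁, x₂, x₃, x₅ }  = { x₂, x₃, x₅ } ∪ { x₁, x₅ }
  { x₁, x₄, x₅, x₆ }  = { x₁, x₅ } ∪ { x₁, x₄, x₆ }
  { x₂, x₃, x₄, x₅, x₆ }  = { x₂, x₃, x₅ } ∪ { x₂, x₃, x₄, x₆ }
  |family| = 11
Pass 3 adds 3:
  { x₁ }  = ᶜ of { x₂, x₃, x₄, x₅, x₆ }
  { x₂, x₃ }  = ᶜ of { x₁, x₄, x₅, x₆ }
  { x₄, x₆ }  = ᶜ of { x₁, x₂, x₃, x₅ }
  |family| = 14
Pass 4: +2 →
  { x₁, x₂, x₃ }  = { x₂, x₃ } ∪ { x₁ }
  { x₄, x₅, x₆ }  = { x₄, x₆ } ∪ { x₅ }
  |family| = 16
Pass 5: no new sets; the family is a σ-algebra.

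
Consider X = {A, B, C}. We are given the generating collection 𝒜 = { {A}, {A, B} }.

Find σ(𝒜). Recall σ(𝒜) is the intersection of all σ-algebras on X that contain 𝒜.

σ(𝒜) = { {}, {A}, {B}, {C}, {A, B}, {A, C}, {B, C}, X }

Check:
Take S₀ = 𝒜 ∪ {∅, X} = { {}, {A}, {A, B}, X }.
Pass 1 (2 new):
  {C}  = complement {A, B}
  {B, C}  = complement {A}
  — 6 sets.
Pass 2 (1 new):
  {A, C}  = {C} ∪ {A}
  — 7 sets.
Pass 3: +1 →
  {B}  = complement {A, C}
  — 8 sets.
After Pass 4 the family is unchanged; done.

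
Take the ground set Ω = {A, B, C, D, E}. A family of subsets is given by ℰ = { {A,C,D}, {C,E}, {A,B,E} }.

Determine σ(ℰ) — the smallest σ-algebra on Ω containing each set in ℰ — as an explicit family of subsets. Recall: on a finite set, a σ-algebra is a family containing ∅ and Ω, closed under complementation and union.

Seed the family with ℰ together with ∅ and Ω: { {}, {C,E}, {A,B,E}, {A,C,D}, Ω }.
Pass 1: 5 new —
  {B,E}  = Ω∖{A,C,D}
  {C,D}  = Ω∖{A,B,E}
  {A,B,D}  = Ω∖{C,E}
  {A,B,C,E}  = {A,B,E} ∪ {C,E}
  {A,C,D,E}  = {A,C,D} ∪ {C,E}
  — 10 sets.
Pass 2 (7 new):
  {B}  = Ω∖{A,C,D,E}
  {D}  = Ω∖{A,B,C,E}
  {B,C,E}  = {B,E} ∪ {C,E}
  {C,D,E}  = {C,D} ∪ {C,E}
  {A,B,C,D}  = {C,D} ∪ {A,B,D}
  {A,B,D,E}  = {B,E} ∪ {A,B,D}
  {B,C,D,E}  = {B,E} ∪ {C,D}
  — 17 sets.
Pass 3 (8 new):
  {A}  = Ω∖{B,C,D,E}
  {C}  = Ω∖{A,B,D,E}
  {E}  = Ω∖{A,B,C,D}
  {A,B}  = Ω∖{C,D,E}
  {A,D}  = Ω∖{B,C,E}
  {B,D}  = {D} ∪ {B}
  {B,C,D}  = {C,D} ∪ {B}
  {B,D,E}  = {B,E} ∪ {D}
  — 25 sets.
Pass 4: +7 →
  {A,C}  = Ω∖{B,D,E}
  {A,E}  = Ω∖{B,C,D}
  {B,C}  = {B} ∪ {C}
  {D,E}  = {E} ∪ {D}
  {A,B,C}  = {A,B} ∪ {C}
  {A,C,E}  = Ω∖{B,D}
  {A,D,E}  = {E} ∪ {A,D}
  — 32 sets.
Pass 5: no new sets; the family is a σ-algebra.

Therefore σ(ℰ) = { {}, {A}, {B}, {C}, {D}, {E}, {A,B}, {A,C}, {A,D}, {A,E}, {B,C}, {B,D}, {B,E}, {C,D}, {C,E}, {D,E}, {A,B,C}, {A,B,D}, {A,B,E}, {A,C,D}, {A,C,E}, {A,D,E}, {B,C,D}, {B,C,E}, {B,D,E}, {C,D,E}, {A,B,C,D}, {A,B,C,E}, {A,B,D,E}, {A,C,D,E}, {B,C,D,E}, Ω } (|σ(ℰ)| = 32).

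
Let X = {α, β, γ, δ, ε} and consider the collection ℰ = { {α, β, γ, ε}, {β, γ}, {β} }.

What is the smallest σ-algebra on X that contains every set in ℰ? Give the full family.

Take S₀ = ℰ ∪ {∅, X} = { {}, {β}, {β, γ}, {α, β, γ, ε}, X }.
Pass 1: 3 new —
  {δ}  = ᶜ of {α, β, γ, ε}
  {α, δ, ε}  = ᶜ of {β, γ}
  {α, γ, δ, ε}  = ᶜ of {β}
  — 8 sets.
Pass 2 adds 3:
  {β, δ}  = {δ} ∪ {β}
  {β, γ, δ}  = {δ} ∪ {β, γ}
  {α, β, δ, ε}  = {α, δ, ε} ∪ {β}
  — 11 sets.
Pass 3: 3 new —
  {γ}  = ᶜ of {α, β, δ, ε}
  {α, ε}  = ᶜ of {β, γ, δ}
  {α, γ, ε}  = ᶜ of {β, δ}
  — 14 sets.
Pass 4: 2 new —
  {γ, δ}  = {γ} ∪ {δ}
  {α, β, ε}  = {α, ε} ∪ {β}
  — 16 sets.
Pass 5: stable.

σ(ℰ) = { {}, {β}, {γ}, {δ}, {α, ε}, {β, γ}, {β, δ}, {γ, δ}, {α, β, ε}, {α, γ, ε}, {α, δ, ε}, {β, γ, δ}, {α, β, γ, ε}, {α, β, δ, ε}, {α, γ, δ, ε}, X }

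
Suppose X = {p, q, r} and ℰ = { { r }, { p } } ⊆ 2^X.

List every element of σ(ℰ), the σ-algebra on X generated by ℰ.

Seed the family with ℰ together with ∅ and X: { {  }, { p }, { r }, X }.
Pass 1: +3 →
  { p, q }  = complement { r }
  { p, r }  = { r } ∪ { p }
  { q, r }  = complement { p }
  [7 total]
Pass 2 (1 new):
  { q }  = complement { p, r }
  [8 total]
Pass 3: no new sets; the family is a σ-algebra.

|σ(ℰ)| = 8.  σ(ℰ) = { {  }, { p }, { q }, { r }, { p, q }, { p, r }, { q, r }, X }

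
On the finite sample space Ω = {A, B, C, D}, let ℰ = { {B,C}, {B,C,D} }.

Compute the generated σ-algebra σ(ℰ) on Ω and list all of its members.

Begin from { {}, {B,C}, {B,C,D}, Ω } (that is, ℰ plus ∅ and Ω).
Iteration 1: 2 new —
  {A}  = {B,C,D}ᶜ
  {A,D}  = {B,C}ᶜ
  (now 6)
Iteration 2: 1 new —
  {A,B,C}  = {B,C} ∪ {A}
  (now 7)
Iteration 3. New:
  {D}  = {A,B,C}ᶜ
  (now 8)
Iteration 4: already closed under ᶜ and ∪.

σ(ℰ) = { {}, {A}, {D}, {A,D}, {B,C}, {A,B,C}, {B,C,D}, Ω }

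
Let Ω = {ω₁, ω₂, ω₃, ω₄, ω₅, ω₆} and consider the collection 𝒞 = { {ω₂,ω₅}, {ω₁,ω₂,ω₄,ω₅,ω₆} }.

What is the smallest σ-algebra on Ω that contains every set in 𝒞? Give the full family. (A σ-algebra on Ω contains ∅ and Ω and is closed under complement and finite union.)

Start: 𝒞 ∪ {∅, Ω} = { {}, {ω₂,ω₅}, {ω₁,ω₂,ω₄,ω₅,ω₆}, Ω }.
Pass 1: 2 new —
  {ω₃}  = ᶜ of {ω₁,ω₂,ω₄,ω₅,ω₆}
  {ω₁,ω₃,ω₄,ω₆}  = ᶜ of {ω₂,ω₅}
  (now 6)
Pass 2 (1 new):
  {ω₂,ω₃,ω₅}  = {ω₃} ∪ {ω₂,ω₅}
  (now 7)
Pass 3: +1 →
  {ω₁,ω₄,ω₆}  = ᶜ of {ω₂,ω₃,ω₅}
  (now 8)
Pass 4: stable.

Hence σ(𝒞) has 8 members: { {}, {ω₃}, {ω₂,ω₅}, {ω₁,ω₄,ω₆}, {ω₂,ω₃,ω₅}, {ω₁,ω₃,ω₄,ω₆}, {ω₁,ω₂,ω₄,ω₅,ω₆}, Ω }.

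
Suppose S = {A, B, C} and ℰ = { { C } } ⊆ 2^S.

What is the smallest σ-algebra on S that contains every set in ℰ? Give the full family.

σ(ℰ) (4 sets): { ∅, { C }, { A, B }, S }

Check:
Begin from { ∅, { C }, S } (that is, ℰ plus ∅ and S).
Round 1: +1 →
  { A, B }  = ᶜ of { C }
  — 4 sets.
After Round 2 the family is unchanged; done.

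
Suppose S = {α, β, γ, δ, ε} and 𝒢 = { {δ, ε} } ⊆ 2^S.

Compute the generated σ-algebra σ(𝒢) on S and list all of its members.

Begin from { {}, {δ, ε}, S } (that is, 𝒢 plus ∅ and S).
Step 1. New:
  {α, β, γ}  = {δ, ε}ᶜ
  |family| = 4
Step 2: stable.

σ(𝒢) = { {}, {δ, ε}, {α, β, γ}, S }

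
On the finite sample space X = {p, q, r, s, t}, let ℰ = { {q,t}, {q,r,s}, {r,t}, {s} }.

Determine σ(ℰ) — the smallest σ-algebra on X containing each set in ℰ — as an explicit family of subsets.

|σ(ℰ)| = 32.  σ(ℰ) = { {}, {p}, {q}, {r}, {s}, {t}, {p,q}, {p,r}, {p,s}, {p,t}, {q,r}, {q,s}, {q,t}, {r,s}, {r,t}, {s,t}, {p,q,r}, {p,q,s}, {p,q,t}, {p,r,s}, {p,r,t}, {p,s,t}, {q,r,s}, {q,r,t}, {q,s,t}, {r,s,t}, {p,q,r,s}, {p,q,r,t}, {p,q,s,t}, {p,r,s,t}, {q,r,s,t}, X }

Trace:
Take S₀ = ℰ ∪ {∅, X} = { {}, {s}, {q,t}, {r,t}, {q,r,s}, X }.
Pass 1: +8 →
  {p,t}  = complement {q,r,s}
  {p,q,s}  = complement {r,t}
  {p,r,s}  = complement {q,t}
  {q,r,t}  = {q,t} ∪ {r,t}
  {q,s,t}  = {q,t} ∪ {s}
  {r,s,t}  = {s} ∪ {r,t}
  {p,q,r,t}  = complement {s}
  {q,r,s,t}  = {q,t} ∪ {q,r,s}
  — 14 sets.
Pass 2 adds 10:
  {p}  = complement {q,r,s,t}
  {p,q}  = complement {r,s,t}
  {p,r}  = complement {q,s,t}
  {p,s}  = complement {q,r,t}
  {p,q,t}  = {q,t} ∪ {p,t}
  {p,r,t}  = {p,t} ∪ {r,t}
  {p,s,t}  = {p,t} ∪ {s}
  {p,q,r,s}  = {q,r,s} ∪ {p,q,s}
  {p,q,s,t}  = {q,t} ∪ {p,q,s}
  {p,r,s,t}  = {r,s,t} ∪ {p,r,s}
  — 24 sets.
Pass 3 (7 new):
  {q}  = complement {p,r,s,t}
  {r}  = complement {p,q,s,t}
  {t}  = complement {p,q,r,s}
  {q,r}  = complement {p,s,t}
  {q,s}  = complement {p,r,t}
  {r,s}  = complement {p,q,t}
  {p,q,r}  = {p,r} ∪ {p,q}
  — 31 sets.
Pass 4: 1 new —
  {s,t}  = complement {p,q,r}
  — 32 sets.
After Pass 5 the family is unchanged; done.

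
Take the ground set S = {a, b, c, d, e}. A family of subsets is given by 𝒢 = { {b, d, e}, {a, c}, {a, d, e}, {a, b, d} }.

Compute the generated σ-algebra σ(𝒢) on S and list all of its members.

Seed the family with 𝒢 together with ∅ and S: { {}, {a, c}, {a, b, d}, {a, d, e}, {b, d, e}, S }.
Round 1: +5 →
  {b, c}  = ᶜ of {a, d, e}
  {c, e}  = ᶜ of {a, b, d}
  {a, b, c, d}  = {a, c} ∪ {a, b, d}
  {a, b, d, e}  = {a, d, e} ∪ {a, b, d}
  {a, c, d, e}  = {a, d, e} ∪ {a, c}
  [11 total]
Round 2: +7 →
  {b}  = ᶜ of {a, c, d, e}
  {c}  = ᶜ of {a, b, d, e}
  {e}  = ᶜ of {a, b, c, d}
  {a, b, c}  = {b, c} ∪ {a, c}
  {a, c, e}  = {a, c} ∪ {c, e}
  {b, c, e}  = {b, c} ∪ {c, e}
  {b, c, d, e}  = {b, c} ∪ {b, d, e}
  [18 total]
Round 3 (6 new):
  {a}  = ᶜ of {b, c, d, e}
  {a, d}  = ᶜ of {b, c, e}
  {b, d}  = ᶜ of {a, c, e}
  {b, e}  = {b} ∪ {e}
  {d, e}  = ᶜ of {a, b, c}
  {a, b, c, e}  = {b, c, e} ∪ {a, b, c}
  [24 total]
Round 4 (7 new):
  {d}  = ᶜ of {a, b, c, e}
  {a, b}  = {b} ∪ {a}
  {a, e}  = {e} ∪ {a}
  {a, b, e}  = {b, e} ∪ {a}
  {a, c, d}  = ᶜ of {b, e}
  {b, c, d}  = {c} ∪ {b, d}
  {c, d, e}  = {d, e} ∪ {c}
  [31 total]
Round 5: +1 →
  {c, d}  = ᶜ of {a, b, e}
  [32 total]
Round 6: closed — nothing new.

|σ(𝒢)| = 32.  σ(𝒢) = { {}, {a}, {b}, {c}, {d}, {e}, {a, b}, {a, c}, {a, d}, {a, e}, {b, c}, {b, d}, {b, e}, {c, d}, {c, e}, {d, e}, {a, b, c}, {a, b, d}, {a, b, e}, {a, c, d}, {a, c, e}, {a, d, e}, {b, c, d}, {b, c, e}, {b, d, e}, {c, d, e}, {a, b, c, d}, {a, b, c, e}, {a, b, d, e}, {a, c, d, e}, {b, c, d, e}, S }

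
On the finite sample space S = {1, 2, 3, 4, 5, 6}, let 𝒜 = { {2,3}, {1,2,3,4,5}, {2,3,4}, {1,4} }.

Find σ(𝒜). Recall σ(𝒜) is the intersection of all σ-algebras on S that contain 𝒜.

Begin from { {}, {1,4}, {2,3}, {2,3,4}, {1,2,3,4,5}, S } (that is, 𝒜 plus ∅ and S).
Step 1: +5 →
  {6}  = S∖{1,2,3,4,5}
  {1,5,6}  = S∖{2,3,4}
  {1,2,3,4}  = {2,3,4} ∪ {1,4}
  {1,4,5,6}  = S∖{2,3}
  {2,3,5,6}  = S∖{1,4}
  |family| = 11
Step 2. New:
  {5,6}  = S∖{1,2,3,4}
  {1,4,6}  = {6} ∪ {1,4}
  {2,3,6}  = {6} ∪ {2,3}
  {2,3,4,6}  = {2,3,4} ∪ {6}
  {1,2,3,4,6}  = {6} ∪ {1,2,3,4}
  {1,2,3,5,6}  = {2,3} ∪ {1,5,6}
  {2,3,4,5,6}  = {2,3,4} ∪ {2,3,5,6}
  |family| = 18
Step 3: +6 →
  {1}  = S∖{2,3,4,5,6}
  {4}  = S∖{1,2,3,5,6}
  {5}  = S∖{1,2,3,4,6}
  {1,5}  = S∖{2,3,4,6}
  {1,4,5}  = S∖{2,3,6}
  {2,3,5}  = S∖{1,4,6}
  |family| = 24
Step 4: +8 →
  {1,6}  = {1} ∪ {6}
  {4,5}  = {5} ∪ {4}
  {4,6}  = {6} ∪ {4}
  {1,2,3}  = {1} ∪ {2,3}
  {4,5,6}  = {5,6} ∪ {4}
  {1,2,3,5}  = {1} ∪ {2,3,5}
  {1,2,3,6}  = {1} ∪ {2,3,6}
  {2,3,4,5}  = {2,3,4} ∪ {5}
  |family| = 32
After Step 5 the family is unchanged; done.

Hence σ(𝒜) has 32 members: { {}, {1}, {4}, {5}, {6}, {1,4}, {1,5}, {1,6}, {2,3}, {4,5}, {4,6}, {5,6}, {1,2,3}, {1,4,5}, {1,4,6}, {1,5,6}, {2,3,4}, {2,3,5}, {2,3,6}, {4,5,6}, {1,2,3,4}, {1,2,3,5}, {1,2,3,6}, {1,4,5,6}, {2,3,4,5}, {2,3,4,6}, {2,3,5,6}, {1,2,3,4,5}, {1,2,3,4,6}, {1,2,3,5,6}, {2,3,4,5,6}, S }.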